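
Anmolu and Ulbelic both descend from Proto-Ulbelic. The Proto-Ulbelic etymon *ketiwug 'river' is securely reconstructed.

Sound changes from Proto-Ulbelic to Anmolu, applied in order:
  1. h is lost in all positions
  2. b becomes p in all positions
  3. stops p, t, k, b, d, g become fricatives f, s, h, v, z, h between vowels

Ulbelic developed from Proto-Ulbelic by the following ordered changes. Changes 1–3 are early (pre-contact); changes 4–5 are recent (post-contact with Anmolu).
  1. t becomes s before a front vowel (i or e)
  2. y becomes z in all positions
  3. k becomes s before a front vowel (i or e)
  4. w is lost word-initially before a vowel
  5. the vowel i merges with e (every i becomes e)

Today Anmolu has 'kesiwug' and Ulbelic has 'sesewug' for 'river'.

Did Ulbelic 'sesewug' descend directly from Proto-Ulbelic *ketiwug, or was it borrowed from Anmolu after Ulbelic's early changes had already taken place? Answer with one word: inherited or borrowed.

If inherited, *ketiwug would pass through all of Ulbelic's changes:
Ulbelic: *ketiwug > kesiwug > sesiwug > sesewug  (by palatalisation, palatalisation, vowel merger)
If borrowed from Anmolu 'kesiwug' after the early changes, it would undergo only the recent ones:
  rule 4 (glide loss): no change (kesiwug)
  rule 5 (vowel merger): kesiwug → kesewug
  ⇒ as a loan: kesewug
Ulbelic 'sesewug' matches the inherited outcome exactly, so it is an inherited cognate, not a loan.

inherited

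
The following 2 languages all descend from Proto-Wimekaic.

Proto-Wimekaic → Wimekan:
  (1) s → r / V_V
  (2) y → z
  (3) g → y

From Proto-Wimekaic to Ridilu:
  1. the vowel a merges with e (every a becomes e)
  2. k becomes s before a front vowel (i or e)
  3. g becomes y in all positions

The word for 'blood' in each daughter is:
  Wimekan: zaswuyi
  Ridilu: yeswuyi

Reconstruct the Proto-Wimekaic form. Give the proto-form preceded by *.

Position 6: Wimekan has y, Ridilu has y. In Wimekan, y can only continue *g, so the proto-segment is *g.
Position 1: Wimekan has z, Ridilu has y. Taking the neighbouring segments as reconstructed: Wimekan z could go back to *z or *y; Ridilu y could go back to *g or *y — the one source consistent with every daughter is *y.
This points to *yaswugi. Verify forward in each daughter:
Wimekan: *yaswugi > zaswugi > zaswuyi  (by unconditioned shift, unconditioned shift)
Ridilu: *yaswugi > yeswugi > yeswuyi  (by vowel merger, unconditioned shift)
*yaswugi is the unique common source.

*yaswugi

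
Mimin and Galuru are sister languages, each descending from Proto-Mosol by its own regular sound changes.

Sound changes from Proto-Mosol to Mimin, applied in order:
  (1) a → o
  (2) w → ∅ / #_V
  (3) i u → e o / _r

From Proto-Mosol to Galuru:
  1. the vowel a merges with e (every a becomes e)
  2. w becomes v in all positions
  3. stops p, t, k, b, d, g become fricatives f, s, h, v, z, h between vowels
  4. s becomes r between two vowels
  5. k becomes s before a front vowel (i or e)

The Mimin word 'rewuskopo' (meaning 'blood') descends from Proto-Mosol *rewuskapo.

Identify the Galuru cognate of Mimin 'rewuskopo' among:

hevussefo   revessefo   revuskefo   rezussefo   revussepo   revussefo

revussefo

Galuru: *rewuskapo > rewuskepo > revuskepo > revuskefo > revussefo  (by vowel merger, unconditioned shift, intervocalic lenition, palatalisation)
The other candidates each miss or misapply at least one Galuru change.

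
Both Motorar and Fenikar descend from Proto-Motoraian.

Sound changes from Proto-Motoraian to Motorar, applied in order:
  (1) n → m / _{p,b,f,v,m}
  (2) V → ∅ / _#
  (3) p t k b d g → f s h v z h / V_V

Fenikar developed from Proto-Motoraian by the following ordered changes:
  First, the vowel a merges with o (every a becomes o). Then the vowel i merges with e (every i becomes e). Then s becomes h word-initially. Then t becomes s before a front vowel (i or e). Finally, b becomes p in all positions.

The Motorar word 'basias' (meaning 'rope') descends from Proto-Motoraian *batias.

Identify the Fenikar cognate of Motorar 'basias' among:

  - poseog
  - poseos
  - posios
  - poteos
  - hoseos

Fenikar: *batias > botios > boteos > boseos > poseos  (by vowel merger, vowel merger, palatalisation, unconditioned shift)

poseos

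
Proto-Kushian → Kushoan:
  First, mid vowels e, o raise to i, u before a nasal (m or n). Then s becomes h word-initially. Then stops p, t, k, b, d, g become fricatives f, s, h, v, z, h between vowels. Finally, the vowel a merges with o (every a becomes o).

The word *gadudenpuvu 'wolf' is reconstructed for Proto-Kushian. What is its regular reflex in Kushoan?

gozuzinpuvu

Kushoan: *gadudenpuvu > gadudinpuvu > gazuzinpuvu > gozuzinpuvu  (by pre-nasal raising, intervocalic lenition, vowel merger)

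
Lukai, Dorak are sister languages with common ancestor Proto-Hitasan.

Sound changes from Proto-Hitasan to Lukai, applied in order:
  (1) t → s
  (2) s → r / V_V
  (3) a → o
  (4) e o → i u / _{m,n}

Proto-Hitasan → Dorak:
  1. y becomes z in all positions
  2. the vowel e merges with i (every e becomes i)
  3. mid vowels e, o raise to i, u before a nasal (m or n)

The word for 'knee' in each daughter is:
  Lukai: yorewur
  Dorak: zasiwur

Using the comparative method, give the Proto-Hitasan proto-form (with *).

Position 4: Lukai has e, Dorak has i. Lukai preserves e here (none of its changes turn any other segment into e), so the proto-segment is *e.
Position 2: Lukai has o, Dorak has a. Dorak preserves a here (none of its changes turn any other segment into a), so the proto-segment is *a.
This points to *yasewur. Verify forward in each daughter:
Lukai: *yasewur > yarewur > yorewur  (by rhotacism, vowel merger)
Dorak: start from *yasewur.
  rule 1 (unconditioned shift): yasewur → zasewur
  rule 2 (vowel merger): zasewur → zasiwur
  rule 3: no change — zasiwur
  ⇒ Dorak zasiwur
*yasewur is the unique common source.

*yasewur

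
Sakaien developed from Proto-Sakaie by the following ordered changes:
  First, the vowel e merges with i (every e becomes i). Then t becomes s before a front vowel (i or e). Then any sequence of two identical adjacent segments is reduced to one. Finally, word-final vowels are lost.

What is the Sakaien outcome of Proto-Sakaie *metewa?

misiw

Sakaien: *metewa
  metewa → mitiwa   [vowel merger]
  mitiwa → misiwa   [palatalisation]
  misiwa (rule 3 does not apply)
  misiwa → misiw   [apocope]
  giving Sakaien misiw.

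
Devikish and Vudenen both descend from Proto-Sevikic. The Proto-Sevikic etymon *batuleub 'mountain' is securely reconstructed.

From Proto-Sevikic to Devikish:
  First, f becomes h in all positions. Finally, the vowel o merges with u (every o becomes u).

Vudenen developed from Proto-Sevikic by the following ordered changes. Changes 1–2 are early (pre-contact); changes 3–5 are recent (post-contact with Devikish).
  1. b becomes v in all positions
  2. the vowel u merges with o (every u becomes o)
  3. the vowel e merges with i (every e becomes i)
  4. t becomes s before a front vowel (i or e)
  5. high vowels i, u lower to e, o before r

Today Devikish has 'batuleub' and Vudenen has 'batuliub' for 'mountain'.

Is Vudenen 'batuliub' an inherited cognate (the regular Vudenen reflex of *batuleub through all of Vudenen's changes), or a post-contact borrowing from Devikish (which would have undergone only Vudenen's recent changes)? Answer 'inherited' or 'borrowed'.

If inherited, *batuleub would pass through all of Vudenen's changes:
Vudenen: *batuleub > vatuleuv > vatoleov > vatoliov  (by unconditioned shift, vowel merger, vowel merger)
If borrowed from Devikish 'batuleub' after the early changes, it would undergo only the recent ones:
  rule 3 (vowel merger): batuleub → batuliub
  rule 4 (palatalisation): no change (batuliub)
  rule 5 (pre-rhotic lowering): no change (batuliub)
  ⇒ as a loan: batuliub
Vudenen 'batuliub' matches the loan outcome 'batuliub', not the inherited 'vatoliov' — it skipped the early Vudenen changes, so it was borrowed from Devikish.

borrowed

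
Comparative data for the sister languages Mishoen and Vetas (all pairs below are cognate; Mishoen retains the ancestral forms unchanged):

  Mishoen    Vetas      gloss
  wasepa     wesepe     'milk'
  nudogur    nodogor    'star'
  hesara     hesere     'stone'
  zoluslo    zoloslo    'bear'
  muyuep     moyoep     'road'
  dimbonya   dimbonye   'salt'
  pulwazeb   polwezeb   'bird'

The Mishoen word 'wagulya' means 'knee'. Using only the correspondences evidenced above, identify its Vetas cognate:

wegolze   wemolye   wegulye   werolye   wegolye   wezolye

wegolye

wasepa ~ wesepe, pulwazeb ~ polwezeb — Mishoen a corresponds to Vetas e after a consonant, before a consonant other than r, m, n, p, b, f, v.
nudogur ~ nodogor, zoluslo ~ zoloslo — Mishoen u corresponds to Vetas o after a consonant, before a consonant other than r, m, n, p, b, f, v.
wasepa ~ wesepe, hesara ~ hesere — Mishoen a corresponds to Vetas e word-finally.
Applying these to Mishoen 'wagulya':
  wagulya → wegulya   (a→e after a consonant, before a consonant other than r, m, n, p, b, f, v)
  wegulya → wegolya   (u→o after a consonant, before a consonant other than r, m, n, p, b, f, v)
  wegolya → wegolye   (a→e word-finally)
So the Vetas cognate is 'wegolye'.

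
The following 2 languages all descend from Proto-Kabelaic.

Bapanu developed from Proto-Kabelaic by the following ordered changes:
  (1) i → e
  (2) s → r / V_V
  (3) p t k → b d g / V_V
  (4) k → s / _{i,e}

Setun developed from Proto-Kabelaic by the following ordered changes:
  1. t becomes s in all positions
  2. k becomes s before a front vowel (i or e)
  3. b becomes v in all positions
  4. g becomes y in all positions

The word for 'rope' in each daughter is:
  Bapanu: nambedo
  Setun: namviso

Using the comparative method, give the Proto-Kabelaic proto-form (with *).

Position 4: Bapanu has b, Setun has v. Taking the neighbouring segments as reconstructed: Bapanu b can only go back to *b; Setun v could go back to *b or *v — the one source consistent with every daughter is *b.
Position 5: Bapanu has e, Setun has i. Setun preserves i here (none of its changes turn any other segment into i), so the proto-segment is *i.
This points to *nambito. Verify forward in each daughter:
Bapanu: *nambito > nambeto > nambedo  (by vowel merger, intervocalic voicing)
Setun: *nambito
  nambito → nambiso   [unconditioned shift]
  nambiso (rule 2 does not apply)
  nambiso → namviso   [unconditioned shift]
  namviso (rule 4 does not apply)
  giving Setun namviso.
Only *nambito yields all of Bapanu nambedo, Setun namviso.

*nambito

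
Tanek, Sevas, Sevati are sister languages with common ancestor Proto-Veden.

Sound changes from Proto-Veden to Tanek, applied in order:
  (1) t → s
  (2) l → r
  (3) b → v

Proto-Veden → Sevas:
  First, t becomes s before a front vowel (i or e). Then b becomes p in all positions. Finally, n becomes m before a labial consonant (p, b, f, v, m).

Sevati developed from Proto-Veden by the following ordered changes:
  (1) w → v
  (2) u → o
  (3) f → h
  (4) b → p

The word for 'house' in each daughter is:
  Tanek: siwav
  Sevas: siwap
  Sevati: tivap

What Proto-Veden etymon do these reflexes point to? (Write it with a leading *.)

*tiwab

Position 5: Tanek has v, Sevas has p, Sevati has p. Taking the neighbouring segments as reconstructed: Tanek v could go back to *b or *v; Sevas p could go back to *p or *b; Sevati p could go back to *p or *b — the one source consistent with every daughter is *b.
Position 3: Tanek has w, Sevas has w, Sevati has v. Tanek preserves w here (none of its changes turn any other segment into w), so the proto-segment is *w.
Continuing position by position gives *tiwab; check it forward:
Tanek: start from *tiwab.
  rule 1 (unconditioned shift): tiwab → siwab
  rule 2: no change — siwab
  rule 3 (unconditioned shift): siwab → siwav
  ⇒ Tanek siwav
Sevas: *tiwab
  tiwab → siwab   [palatalisation]
  siwab → siwap   [unconditioned shift]
  siwap (rule 3 does not apply)
  giving Sevas siwap.
Sevati: *tiwab
  tiwab → tivab   [unconditioned shift]
  tivab (rule 2 does not apply)
  tivab (rule 3 does not apply)
  tivab → tivap   [unconditioned shift]
  giving Sevati tivap.
No other proto-form is consistent with every reflex, so the reconstruction is *tiwab.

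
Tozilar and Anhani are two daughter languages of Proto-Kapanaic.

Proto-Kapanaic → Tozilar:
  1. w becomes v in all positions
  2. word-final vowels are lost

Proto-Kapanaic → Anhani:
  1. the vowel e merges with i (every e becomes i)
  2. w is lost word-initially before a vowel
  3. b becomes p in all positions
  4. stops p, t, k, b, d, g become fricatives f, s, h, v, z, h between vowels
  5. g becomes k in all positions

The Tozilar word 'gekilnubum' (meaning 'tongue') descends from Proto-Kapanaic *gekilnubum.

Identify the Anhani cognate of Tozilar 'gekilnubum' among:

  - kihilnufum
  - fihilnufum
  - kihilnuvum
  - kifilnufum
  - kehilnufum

kihilnufum

Anhani: *gekilnubum
  gekilnubum → gikilnubum   [vowel merger]
  gikilnubum (rule 2 does not apply)
  gikilnubum → gikilnupum   [unconditioned shift]
  gikilnupum → gihilnufum   [intervocalic lenition]
  gihilnufum → kihilnufum   [unconditioned shift]
  giving Anhani kihilnufum.
Among the options, 'kihilnufum' alone shows every Anhani change applied in order.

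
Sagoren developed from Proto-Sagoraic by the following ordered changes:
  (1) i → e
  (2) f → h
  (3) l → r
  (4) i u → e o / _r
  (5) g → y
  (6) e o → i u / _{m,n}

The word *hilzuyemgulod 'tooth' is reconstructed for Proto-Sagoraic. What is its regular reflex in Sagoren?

Sagoren: *hilzuyemgulod
  hilzuyemgulod → helzuyemgulod   [vowel merger]
  helzuyemgulod (rule 2 does not apply)
  helzuyemgulod → herzuyemgurod   [unconditioned shift]
  herzuyemgurod → herzuyemgorod   [pre-rhotic lowering]
  herzuyemgorod → herzuyemyorod   [unconditioned shift]
  herzuyemyorod → herzuyimyorod   [pre-nasal raising]
  giving Sagoren herzuyimyorod.

herzuyimyorod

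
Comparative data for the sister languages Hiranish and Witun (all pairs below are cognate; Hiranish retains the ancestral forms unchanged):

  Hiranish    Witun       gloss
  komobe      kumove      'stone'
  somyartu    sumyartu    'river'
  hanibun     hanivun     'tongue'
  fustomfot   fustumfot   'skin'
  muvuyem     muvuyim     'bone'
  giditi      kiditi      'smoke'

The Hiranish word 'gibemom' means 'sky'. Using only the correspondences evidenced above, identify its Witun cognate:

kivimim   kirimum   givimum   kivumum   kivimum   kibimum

giditi ~ kiditi — Hiranish g corresponds to Witun k word-initially before a front vowel.
komobe ~ kumove — Hiranish b corresponds to Witun v between vowels (before a front vowel).
muvuyem ~ muvuyim — Hiranish e corresponds to Witun i after a consonant, before a nasal.
komobe ~ kumove, somyartu ~ sumyartu — Hiranish o corresponds to Witun u after a consonant, before a nasal.
Applying these to Hiranish 'gibemom':
  gibemom → kibemom   (g→k word-initially before a front vowel)
  kibemom → kivemom   (b→v between vowels (before a front vowel))
  kivemom → kivimom   (e→i after a consonant, before a nasal)
  kivimom → kivimum   (o→u after a consonant, before a nasal)
So the Witun cognate is 'kivimum'.

kivimum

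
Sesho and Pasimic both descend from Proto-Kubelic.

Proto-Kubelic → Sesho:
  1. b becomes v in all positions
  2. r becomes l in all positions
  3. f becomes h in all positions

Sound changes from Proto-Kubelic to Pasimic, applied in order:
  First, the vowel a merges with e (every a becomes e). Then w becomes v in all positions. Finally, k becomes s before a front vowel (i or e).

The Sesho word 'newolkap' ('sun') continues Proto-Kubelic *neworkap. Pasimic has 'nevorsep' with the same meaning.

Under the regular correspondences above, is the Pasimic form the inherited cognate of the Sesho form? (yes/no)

Derive the expected Pasimic reflex of *neworkap:
Pasimic: *neworkap
  neworkap → neworkep   [vowel merger]
  neworkep → nevorkep   [unconditioned shift]
  nevorkep → nevorsep   [palatalisation]
  giving Pasimic nevorsep.
Pasimic 'nevorsep' matches the regular reflex exactly, so the pair is cognate.

yes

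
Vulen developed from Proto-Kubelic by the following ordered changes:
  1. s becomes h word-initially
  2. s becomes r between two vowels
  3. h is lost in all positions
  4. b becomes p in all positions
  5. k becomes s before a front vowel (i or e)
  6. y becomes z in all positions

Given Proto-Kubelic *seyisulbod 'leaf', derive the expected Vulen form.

ezirulpod

Vulen: start from *seyisulbod.
  rule 1 (debuccalisation): seyisulbod → heyisulbod
  rule 2 (rhotacism): heyisulbod → heyirulbod
  rule 3 (h-loss): heyirulbod → eyirulbod
  rule 4 (unconditioned shift): eyirulbod → eyirulpod
  rule 5: no change — eyirulpod
  rule 6 (unconditioned shift): eyirulpod → ezirulpod
  ⇒ Vulen ezirulpod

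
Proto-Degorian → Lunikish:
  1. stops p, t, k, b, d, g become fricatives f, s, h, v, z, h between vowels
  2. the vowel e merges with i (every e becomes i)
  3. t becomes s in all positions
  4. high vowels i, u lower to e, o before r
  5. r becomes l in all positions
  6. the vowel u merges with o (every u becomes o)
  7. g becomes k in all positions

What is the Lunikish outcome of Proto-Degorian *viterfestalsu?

Lunikish: *viterfestalsu > viserfestalsu > visirfistalsu > visirfissalsu > viserfissalsu > viselfissalsu > viselfissalso  (by intervocalic lenition, vowel merger, unconditioned shift, pre-rhotic lowering, unconditioned shift, vowel merger)

viselfissalso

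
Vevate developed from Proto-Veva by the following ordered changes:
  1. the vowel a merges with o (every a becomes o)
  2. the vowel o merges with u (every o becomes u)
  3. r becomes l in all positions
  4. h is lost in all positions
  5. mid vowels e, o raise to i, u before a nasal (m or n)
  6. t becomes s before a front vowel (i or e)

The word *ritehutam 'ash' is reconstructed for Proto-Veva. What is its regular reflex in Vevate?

Vevate: *ritehutam > ritehutom > ritehutum > litehutum > liteutum > liseutum  (by vowel merger, vowel merger, unconditioned shift, h-loss, palatalisation)

liseutum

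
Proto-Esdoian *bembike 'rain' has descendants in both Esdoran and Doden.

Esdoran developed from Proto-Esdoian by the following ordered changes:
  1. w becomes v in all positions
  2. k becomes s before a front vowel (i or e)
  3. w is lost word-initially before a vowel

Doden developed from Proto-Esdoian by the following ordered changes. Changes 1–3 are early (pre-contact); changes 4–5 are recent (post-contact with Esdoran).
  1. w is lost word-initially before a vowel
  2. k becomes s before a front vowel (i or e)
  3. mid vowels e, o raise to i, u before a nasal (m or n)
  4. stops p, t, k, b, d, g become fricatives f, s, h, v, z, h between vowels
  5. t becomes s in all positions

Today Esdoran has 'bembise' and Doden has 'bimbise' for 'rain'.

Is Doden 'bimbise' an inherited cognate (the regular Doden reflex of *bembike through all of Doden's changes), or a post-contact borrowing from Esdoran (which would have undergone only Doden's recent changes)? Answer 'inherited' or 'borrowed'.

inherited

If inherited, *bembike would pass through all of Doden's changes:
Doden: *bembike
  bembike (rule 1 does not apply)
  bembike → bembise   [palatalisation]
  bembise → bimbise   [pre-nasal raising]
  bimbise (rule 4 does not apply)
  bimbise (rule 5 does not apply)
  giving Doden bimbise.
If borrowed from Esdoran 'bembise' after the early changes, it would undergo only the recent ones:
  rule 4 (intervocalic lenition): no change (bembise)
  rule 5 (unconditioned shift): no change (bembise)
  ⇒ as a loan: bembise
Doden 'bimbise' matches the inherited outcome exactly, so it is an inherited cognate, not a loan.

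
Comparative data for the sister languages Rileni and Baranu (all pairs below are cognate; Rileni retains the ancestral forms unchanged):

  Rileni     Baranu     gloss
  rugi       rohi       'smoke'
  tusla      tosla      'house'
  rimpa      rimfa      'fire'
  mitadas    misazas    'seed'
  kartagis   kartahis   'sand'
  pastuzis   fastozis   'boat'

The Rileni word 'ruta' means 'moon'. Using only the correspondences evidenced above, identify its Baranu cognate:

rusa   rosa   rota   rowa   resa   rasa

rugi ~ rohi, tusla ~ tosla — Rileni u corresponds to Baranu o after a consonant, before a consonant other than r, m, n, p, b, f, v.
mitadas ~ misazas — Rileni t corresponds to Baranu s between vowels (before a back vowel).
Applying these to Rileni 'ruta':
  ruta → rota   (u→o after a consonant, before a consonant other than r, m, n, p, b, f, v)
  rota → rosa   (t→s between vowels (before a back vowel))
So the Baranu cognate is 'rosa'.

rosa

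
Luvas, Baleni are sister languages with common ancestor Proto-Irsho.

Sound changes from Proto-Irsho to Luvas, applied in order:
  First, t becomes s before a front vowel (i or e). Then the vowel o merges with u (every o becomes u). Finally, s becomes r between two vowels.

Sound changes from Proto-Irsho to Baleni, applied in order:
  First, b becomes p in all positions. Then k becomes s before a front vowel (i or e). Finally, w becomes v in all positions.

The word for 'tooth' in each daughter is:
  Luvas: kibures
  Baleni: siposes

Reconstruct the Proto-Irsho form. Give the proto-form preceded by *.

Position 5: Luvas has r, Baleni has s. Taking the neighbouring segments as reconstructed: Luvas r could go back to *t or *s or *r; Baleni s could go back to *k or *s — the one source consistent with every daughter is *s.
Position 1: Luvas has k, Baleni has s. Luvas preserves k here (none of its changes turn any other segment into k), so the proto-segment is *k.
Verify the candidate proto-form against each daughter:
Luvas: start from *kiboses.
  rule 1: no change — kiboses
  rule 2 (vowel merger): kiboses → kibuses
  rule 3 (rhotacism): kibuses → kibures
  ⇒ Luvas kibures
Baleni: *kiboses > kiposes > siposes  (by unconditioned shift, palatalisation)
*kiboses is the unique common source.

*kiboses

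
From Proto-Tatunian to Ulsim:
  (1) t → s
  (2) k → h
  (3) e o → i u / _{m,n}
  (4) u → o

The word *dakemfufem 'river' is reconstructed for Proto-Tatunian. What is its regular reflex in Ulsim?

Ulsim: start from *dakemfufem.
  rule 1: no change — dakemfufem
  rule 2 (unconditioned shift): dakemfufem → dahemfufem
  rule 3 (pre-nasal raising): dahemfufem → dahimfufim
  rule 4 (vowel merger): dahimfufim → dahimfofim
  ⇒ Ulsim dahimfofim

dahimfofim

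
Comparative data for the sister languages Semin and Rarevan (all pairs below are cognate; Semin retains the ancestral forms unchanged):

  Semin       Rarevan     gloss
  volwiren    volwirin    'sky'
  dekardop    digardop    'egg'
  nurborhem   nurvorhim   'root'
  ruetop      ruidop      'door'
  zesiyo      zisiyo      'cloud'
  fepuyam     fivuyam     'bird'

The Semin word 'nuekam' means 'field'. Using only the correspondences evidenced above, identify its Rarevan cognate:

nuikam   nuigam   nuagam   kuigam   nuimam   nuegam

nuigam

ruetop ~ ruidop — Semin e corresponds to Rarevan i after a vowel, before a consonant other than r, m, n, p, b, f, v.
dekardop ~ digardop — Semin k corresponds to Rarevan g between vowels (before a back vowel).
Applying these to Semin 'nuekam':
  nuekam → nuikam   (e→i after a vowel, before a consonant other than r, m, n, p, b, f, v)
  nuikam → nuigam   (k→g between vowels (before a back vowel))
So the Rarevan cognate is 'nuigam'.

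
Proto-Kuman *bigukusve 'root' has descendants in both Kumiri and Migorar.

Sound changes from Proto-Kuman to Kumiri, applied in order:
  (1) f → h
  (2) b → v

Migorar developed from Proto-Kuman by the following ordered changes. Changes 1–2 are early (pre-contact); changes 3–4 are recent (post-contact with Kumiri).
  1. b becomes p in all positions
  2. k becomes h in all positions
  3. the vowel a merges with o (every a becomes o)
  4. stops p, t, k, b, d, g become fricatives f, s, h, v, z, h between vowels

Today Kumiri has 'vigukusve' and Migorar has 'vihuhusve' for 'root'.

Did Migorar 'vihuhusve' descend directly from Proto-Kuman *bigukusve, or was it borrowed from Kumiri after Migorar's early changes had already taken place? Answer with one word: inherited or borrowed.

If inherited, *bigukusve would pass through all of Migorar's changes:
Migorar: start from *bigukusve.
  rule 1 (unconditioned shift): bigukusve → pigukusve
  rule 2 (unconditioned shift): pigukusve → piguhusve
  rule 3: no change — piguhusve
  rule 4 (intervocalic lenition): piguhusve → pihuhusve
  ⇒ Migorar pihuhusve
If borrowed from Kumiri 'vigukusve' after the early changes, it would undergo only the recent ones:
  rule 3 (vowel merger): no change (vigukusve)
  rule 4 (intervocalic lenition): vigukusve → vihuhusve
  ⇒ as a loan: vihuhusve
Migorar 'vihuhusve' matches the loan outcome 'vihuhusve', not the inherited 'pihuhusve' — it skipped the early Migorar changes, so it was borrowed from Kumiri.

borrowed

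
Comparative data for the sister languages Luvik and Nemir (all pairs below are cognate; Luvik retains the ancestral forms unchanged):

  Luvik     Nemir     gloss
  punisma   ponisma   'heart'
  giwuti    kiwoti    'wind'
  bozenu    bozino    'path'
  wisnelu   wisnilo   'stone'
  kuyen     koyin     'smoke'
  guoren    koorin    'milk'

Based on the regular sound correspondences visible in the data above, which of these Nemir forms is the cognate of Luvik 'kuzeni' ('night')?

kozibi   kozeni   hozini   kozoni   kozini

giwuti ~ kiwoti, kuyen ~ koyin — Luvik u corresponds to Nemir o after a consonant, before a consonant other than r, m, n, p, b, f, v.
bozenu ~ bozino, kuyen ~ koyin — Luvik e corresponds to Nemir i after a consonant, before a nasal.
Applying these to Luvik 'kuzeni':
  kuzeni → kozeni   (u→o after a consonant, before a consonant other than r, m, n, p, b, f, v)
  kozeni → kozini   (e→i after a consonant, before a nasal)
So the Nemir cognate is 'kozini'.

kozini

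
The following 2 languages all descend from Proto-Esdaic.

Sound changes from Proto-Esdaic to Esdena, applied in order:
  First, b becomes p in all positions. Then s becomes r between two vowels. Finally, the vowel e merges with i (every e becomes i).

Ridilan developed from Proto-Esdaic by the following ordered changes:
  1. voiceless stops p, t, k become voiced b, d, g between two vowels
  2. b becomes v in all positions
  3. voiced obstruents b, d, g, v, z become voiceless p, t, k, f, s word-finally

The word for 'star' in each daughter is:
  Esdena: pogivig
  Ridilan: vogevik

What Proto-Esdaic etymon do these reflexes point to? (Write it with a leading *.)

*bogevig

Position 7: Esdena has g, Ridilan has k. Esdena preserves g here (none of its changes turn any other segment into g), so the proto-segment is *g.
Position 1: Esdena has p, Ridilan has v. Taking the neighbouring segments as reconstructed: Esdena p could go back to *p or *b; Ridilan v could go back to *b or *v — the one source consistent with every daughter is *b.
Continuing position by position gives *bogevig; check it forward:
Esdena: start from *bogevig.
  rule 1 (unconditioned shift): bogevig → pogevig
  rule 2: no change — pogevig
  rule 3 (vowel merger): pogevig → pogivig
  ⇒ Esdena pogivig
Ridilan: *bogevig
  bogevig (rule 1 does not apply)
  bogevig → vogevig   [unconditioned shift]
  vogevig → vogevik   [final devoicing]
  giving Ridilan vogevik.
No other proto-form is consistent with every reflex, so the reconstruction is *bogevig.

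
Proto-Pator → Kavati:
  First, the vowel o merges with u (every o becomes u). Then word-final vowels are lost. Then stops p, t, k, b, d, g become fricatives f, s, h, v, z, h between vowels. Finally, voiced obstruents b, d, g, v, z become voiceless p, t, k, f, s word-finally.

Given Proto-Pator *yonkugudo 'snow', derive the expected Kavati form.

Kavati: start from *yonkugudo.
  rule 1 (vowel merger): yonkugudo → yunkugudu
  rule 2 (apocope): yunkugudu → yunkugud
  rule 3 (intervocalic lenition): yunkugud → yunkuhud
  rule 4 (final devoicing): yunkuhud → yunkuhut
  ⇒ Kavati yunkuhut

yunkuhut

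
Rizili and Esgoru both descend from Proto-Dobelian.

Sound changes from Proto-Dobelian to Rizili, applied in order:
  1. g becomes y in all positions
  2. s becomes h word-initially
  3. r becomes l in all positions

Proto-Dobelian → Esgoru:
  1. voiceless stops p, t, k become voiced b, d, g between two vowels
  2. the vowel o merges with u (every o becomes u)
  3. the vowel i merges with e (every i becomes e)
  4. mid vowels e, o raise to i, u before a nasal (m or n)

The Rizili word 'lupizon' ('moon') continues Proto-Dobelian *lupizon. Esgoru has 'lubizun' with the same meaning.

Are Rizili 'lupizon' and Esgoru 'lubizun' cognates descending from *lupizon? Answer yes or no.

Derive the expected Esgoru reflex of *lupizon:
Esgoru: *lupizon > lubizon > lubizun > lubezun  (by intervocalic voicing, vowel merger, vowel merger)
The regular Esgoru reflex would be 'lubezun', but the attested form is 'lubizun'. The correspondence is irregular, so they are not cognates (the Esgoru form has a different source).

no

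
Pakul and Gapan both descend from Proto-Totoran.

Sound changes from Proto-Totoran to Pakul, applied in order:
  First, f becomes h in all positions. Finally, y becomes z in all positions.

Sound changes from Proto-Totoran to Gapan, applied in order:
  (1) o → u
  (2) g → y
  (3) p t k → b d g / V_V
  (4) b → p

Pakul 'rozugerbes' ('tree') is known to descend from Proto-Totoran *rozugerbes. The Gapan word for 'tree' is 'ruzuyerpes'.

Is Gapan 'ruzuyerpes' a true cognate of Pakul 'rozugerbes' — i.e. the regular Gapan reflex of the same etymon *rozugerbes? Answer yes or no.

Derive the expected Gapan reflex of *rozugerbes:
Gapan: *rozugerbes > ruzugerbes > ruzuyerbes > ruzuyerpes  (by vowel merger, unconditioned shift, unconditioned shift)
Gapan 'ruzuyerpes' matches the regular reflex exactly, so the pair is cognate.

yes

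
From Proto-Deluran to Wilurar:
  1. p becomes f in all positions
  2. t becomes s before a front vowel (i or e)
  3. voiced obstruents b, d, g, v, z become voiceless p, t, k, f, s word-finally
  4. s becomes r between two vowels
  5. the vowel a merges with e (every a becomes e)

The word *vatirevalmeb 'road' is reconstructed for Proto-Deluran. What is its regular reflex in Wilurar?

Wilurar: start from *vatirevalmeb.
  rule 1: no change — vatirevalmeb
  rule 2 (palatalisation): vatirevalmeb → vasirevalmeb
  rule 3 (final devoicing): vasirevalmeb → vasirevalmep
  rule 4 (rhotacism): vasirevalmep → varirevalmep
  rule 5 (vowel merger): varirevalmep → verirevelmep
  ⇒ Wilurar verirevelmep

verirevelmep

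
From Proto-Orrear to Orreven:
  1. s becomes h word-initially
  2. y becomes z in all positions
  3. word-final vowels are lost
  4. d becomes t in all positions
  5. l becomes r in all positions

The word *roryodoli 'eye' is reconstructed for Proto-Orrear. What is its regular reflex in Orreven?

rorzotor

Orreven: *roryodoli > rorzodoli > rorzodol > rorzotol > rorzotor  (by unconditioned shift, apocope, unconditioned shift, unconditioned shift)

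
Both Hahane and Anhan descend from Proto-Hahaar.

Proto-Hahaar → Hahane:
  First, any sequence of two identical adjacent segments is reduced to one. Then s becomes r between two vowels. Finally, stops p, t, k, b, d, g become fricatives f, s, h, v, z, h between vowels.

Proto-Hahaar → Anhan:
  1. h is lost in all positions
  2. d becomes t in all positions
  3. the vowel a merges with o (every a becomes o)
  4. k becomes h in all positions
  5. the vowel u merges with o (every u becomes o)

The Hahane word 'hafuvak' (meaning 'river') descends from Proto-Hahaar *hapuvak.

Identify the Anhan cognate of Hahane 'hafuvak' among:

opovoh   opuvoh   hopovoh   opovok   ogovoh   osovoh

Anhan: *hapuvak > apuvak > opuvok > opuvoh > opovoh  (by h-loss, vowel merger, unconditioned shift, vowel merger)
Only 'opovoh' matches the regular Anhan development of *hapuvak.

opovoh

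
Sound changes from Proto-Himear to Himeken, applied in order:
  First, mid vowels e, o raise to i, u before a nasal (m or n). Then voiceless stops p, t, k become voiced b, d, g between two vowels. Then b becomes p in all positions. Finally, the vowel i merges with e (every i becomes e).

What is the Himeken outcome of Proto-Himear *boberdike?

poperdege

Himeken: *boberdike
  boberdike (rule 1 does not apply)
  boberdike → boberdige   [intervocalic voicing]
  boberdige → poperdige   [unconditioned shift]
  poperdige → poperdege   [vowel merger]
  giving Himeken poperdege.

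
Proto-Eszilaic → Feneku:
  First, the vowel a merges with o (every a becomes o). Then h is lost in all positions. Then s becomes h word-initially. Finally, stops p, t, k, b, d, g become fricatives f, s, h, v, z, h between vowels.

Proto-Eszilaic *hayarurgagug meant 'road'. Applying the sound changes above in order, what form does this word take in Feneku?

Feneku: *hayarurgagug
  hayarurgagug → hoyorurgogug   [vowel merger]
  hoyorurgogug → oyorurgogug   [h-loss]
  oyorurgogug (rule 3 does not apply)
  oyorurgogug → oyorurgohug   [intervocalic lenition]
  giving Feneku oyorurgohug.

oyorurgohug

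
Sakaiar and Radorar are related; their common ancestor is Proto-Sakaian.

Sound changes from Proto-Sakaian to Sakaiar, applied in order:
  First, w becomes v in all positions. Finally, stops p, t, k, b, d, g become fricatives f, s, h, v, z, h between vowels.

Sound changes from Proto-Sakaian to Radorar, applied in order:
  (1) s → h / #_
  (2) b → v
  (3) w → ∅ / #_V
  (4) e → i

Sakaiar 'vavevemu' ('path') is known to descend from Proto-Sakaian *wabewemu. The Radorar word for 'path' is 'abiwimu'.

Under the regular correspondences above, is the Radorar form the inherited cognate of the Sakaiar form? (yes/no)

no

Derive the expected Radorar reflex of *wabewemu:
Radorar: *wabewemu > wavewemu > avewemu > aviwimu  (by unconditioned shift, glide loss, vowel merger)
The regular Radorar reflex would be 'aviwimu', but the attested form is 'abiwimu'. The correspondence is irregular, so they are not cognates (the Radorar form has a different source).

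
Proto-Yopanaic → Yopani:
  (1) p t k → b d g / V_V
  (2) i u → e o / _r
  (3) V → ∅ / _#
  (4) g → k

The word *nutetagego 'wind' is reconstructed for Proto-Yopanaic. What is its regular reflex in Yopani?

nudedakek

Yopani: *nutetagego
  nutetagego → nudedagego   [intervocalic voicing]
  nudedagego (rule 2 does not apply)
  nudedagego → nudedageg   [apocope]
  nudedageg → nudedakek   [unconditioned shift]
  giving Yopani nudedakek.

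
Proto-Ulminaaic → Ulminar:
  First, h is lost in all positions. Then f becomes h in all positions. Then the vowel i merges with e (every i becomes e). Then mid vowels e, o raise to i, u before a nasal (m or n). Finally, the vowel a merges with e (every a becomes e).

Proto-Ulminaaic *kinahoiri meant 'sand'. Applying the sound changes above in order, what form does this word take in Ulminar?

kineoere

Ulminar: start from *kinahoiri.
  rule 1 (h-loss): kinahoiri → kinaoiri
  rule 2: no change — kinaoiri
  rule 3 (vowel merger): kinaoiri → kenaoere
  rule 4 (pre-nasal raising): kenaoere → kinaoere
  rule 5 (vowel merger): kinaoere → kineoere
  ⇒ Ulminar kineoere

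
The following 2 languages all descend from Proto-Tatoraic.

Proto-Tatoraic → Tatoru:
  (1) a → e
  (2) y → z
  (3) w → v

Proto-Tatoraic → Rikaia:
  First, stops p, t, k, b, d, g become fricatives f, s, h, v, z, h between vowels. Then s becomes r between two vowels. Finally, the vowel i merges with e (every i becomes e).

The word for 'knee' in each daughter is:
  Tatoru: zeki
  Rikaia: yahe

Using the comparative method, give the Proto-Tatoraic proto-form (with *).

Position 1: Tatoru has z, Rikaia has y. Rikaia preserves y here (none of its changes turn any other segment into y), so the proto-segment is *y.
Position 3: Tatoru has k, Rikaia has h. Tatoru preserves k here (none of its changes turn any other segment into k), so the proto-segment is *k.
Position 2: Tatoru has e, Rikaia has a. Rikaia preserves a here (none of its changes turn any other segment into a), so the proto-segment is *a.
This points to *yaki. Verify forward in each daughter:
Tatoru: start from *yaki.
  rule 1 (vowel merger): yaki → yeki
  rule 2 (unconditioned shift): yeki → zeki
  rule 3: no change — zeki
  ⇒ Tatoru zeki
Rikaia: *yaki
  yaki → yahi   [intervocalic lenition]
  yahi (rule 2 does not apply)
  yahi → yahe   [vowel merger]
  giving Rikaia yahe.
*yaki is the unique common source.

*yaki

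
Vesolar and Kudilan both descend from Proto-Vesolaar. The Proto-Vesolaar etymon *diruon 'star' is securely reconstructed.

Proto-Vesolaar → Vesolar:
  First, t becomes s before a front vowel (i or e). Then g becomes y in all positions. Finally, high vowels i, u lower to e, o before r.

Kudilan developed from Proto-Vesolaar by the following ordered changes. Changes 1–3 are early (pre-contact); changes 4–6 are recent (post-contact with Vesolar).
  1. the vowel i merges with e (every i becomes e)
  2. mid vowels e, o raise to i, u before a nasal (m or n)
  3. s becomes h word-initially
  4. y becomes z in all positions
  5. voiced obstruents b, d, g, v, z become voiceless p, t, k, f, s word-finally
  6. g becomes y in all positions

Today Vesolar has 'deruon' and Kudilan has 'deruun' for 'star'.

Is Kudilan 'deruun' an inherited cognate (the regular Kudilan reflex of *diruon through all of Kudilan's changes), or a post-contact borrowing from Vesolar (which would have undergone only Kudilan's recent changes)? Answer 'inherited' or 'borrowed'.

If inherited, *diruon would pass through all of Kudilan's changes:
Kudilan: *diruon
  diruon → deruon   [vowel merger]
  deruon → deruun   [pre-nasal raising]
  deruun (rule 3 does not apply)
  deruun (rule 4 does not apply)
  deruun (rule 5 does not apply)
  deruun (rule 6 does not apply)
  giving Kudilan deruun.
If borrowed from Vesolar 'deruon' after the early changes, it would undergo only the recent ones:
  rule 4 (unconditioned shift): no change (deruon)
  rule 5 (final devoicing): no change (deruon)
  rule 6 (unconditioned shift): no change (deruon)
  ⇒ as a loan: deruon
Kudilan 'deruun' matches the inherited outcome exactly, so it is an inherited cognate, not a loan.

inherited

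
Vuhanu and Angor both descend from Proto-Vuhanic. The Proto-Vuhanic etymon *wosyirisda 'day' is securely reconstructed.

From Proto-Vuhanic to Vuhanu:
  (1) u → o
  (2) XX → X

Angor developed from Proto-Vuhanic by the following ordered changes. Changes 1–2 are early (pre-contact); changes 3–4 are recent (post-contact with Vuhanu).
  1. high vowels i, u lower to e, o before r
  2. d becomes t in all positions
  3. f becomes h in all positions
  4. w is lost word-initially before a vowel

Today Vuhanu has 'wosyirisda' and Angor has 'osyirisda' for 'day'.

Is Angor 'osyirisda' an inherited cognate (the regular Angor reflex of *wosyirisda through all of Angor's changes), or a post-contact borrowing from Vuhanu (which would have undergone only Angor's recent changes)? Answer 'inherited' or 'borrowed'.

borrowed

If inherited, *wosyirisda would pass through all of Angor's changes:
Angor: start from *wosyirisda.
  rule 1 (pre-rhotic lowering): wosyirisda → wosyerisda
  rule 2 (unconditioned shift): wosyerisda → wosyerista
  rule 3: no change — wosyerista
  rule 4 (glide loss): wosyerista → osyerista
  ⇒ Angor osyerista
If borrowed from Vuhanu 'wosyirisda' after the early changes, it would undergo only the recent ones:
  rule 3 (unconditioned shift): no change (wosyirisda)
  rule 4 (glide loss): wosyirisda → osyirisda
  ⇒ as a loan: osyirisda
Angor 'osyirisda' matches the loan outcome 'osyirisda', not the inherited 'osyerista' — it skipped the early Angor changes, so it was borrowed from Vuhanu.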